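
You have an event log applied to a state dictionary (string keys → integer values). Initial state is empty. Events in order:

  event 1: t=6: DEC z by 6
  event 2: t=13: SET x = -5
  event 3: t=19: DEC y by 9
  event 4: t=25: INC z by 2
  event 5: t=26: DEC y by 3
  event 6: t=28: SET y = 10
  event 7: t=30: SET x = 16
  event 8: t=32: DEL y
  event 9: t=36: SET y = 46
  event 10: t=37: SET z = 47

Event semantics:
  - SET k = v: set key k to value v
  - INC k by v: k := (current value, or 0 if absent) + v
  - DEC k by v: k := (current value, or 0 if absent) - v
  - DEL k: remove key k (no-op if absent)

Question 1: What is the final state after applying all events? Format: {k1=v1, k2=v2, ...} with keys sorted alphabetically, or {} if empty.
  after event 1 (t=6: DEC z by 6): {z=-6}
  after event 2 (t=13: SET x = -5): {x=-5, z=-6}
  after event 3 (t=19: DEC y by 9): {x=-5, y=-9, z=-6}
  after event 4 (t=25: INC z by 2): {x=-5, y=-9, z=-4}
  after event 5 (t=26: DEC y by 3): {x=-5, y=-12, z=-4}
  after event 6 (t=28: SET y = 10): {x=-5, y=10, z=-4}
  after event 7 (t=30: SET x = 16): {x=16, y=10, z=-4}
  after event 8 (t=32: DEL y): {x=16, z=-4}
  after event 9 (t=36: SET y = 46): {x=16, y=46, z=-4}
  after event 10 (t=37: SET z = 47): {x=16, y=46, z=47}

Answer: {x=16, y=46, z=47}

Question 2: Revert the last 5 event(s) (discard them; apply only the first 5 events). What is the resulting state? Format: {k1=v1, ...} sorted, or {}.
Keep first 5 events (discard last 5):
  after event 1 (t=6: DEC z by 6): {z=-6}
  after event 2 (t=13: SET x = -5): {x=-5, z=-6}
  after event 3 (t=19: DEC y by 9): {x=-5, y=-9, z=-6}
  after event 4 (t=25: INC z by 2): {x=-5, y=-9, z=-4}
  after event 5 (t=26: DEC y by 3): {x=-5, y=-12, z=-4}

Answer: {x=-5, y=-12, z=-4}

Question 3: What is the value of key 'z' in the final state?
Answer: 47

Derivation:
Track key 'z' through all 10 events:
  event 1 (t=6: DEC z by 6): z (absent) -> -6
  event 2 (t=13: SET x = -5): z unchanged
  event 3 (t=19: DEC y by 9): z unchanged
  event 4 (t=25: INC z by 2): z -6 -> -4
  event 5 (t=26: DEC y by 3): z unchanged
  event 6 (t=28: SET y = 10): z unchanged
  event 7 (t=30: SET x = 16): z unchanged
  event 8 (t=32: DEL y): z unchanged
  event 9 (t=36: SET y = 46): z unchanged
  event 10 (t=37: SET z = 47): z -4 -> 47
Final: z = 47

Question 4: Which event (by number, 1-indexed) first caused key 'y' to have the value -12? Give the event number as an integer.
Looking for first event where y becomes -12:
  event 3: y = -9
  event 4: y = -9
  event 5: y -9 -> -12  <-- first match

Answer: 5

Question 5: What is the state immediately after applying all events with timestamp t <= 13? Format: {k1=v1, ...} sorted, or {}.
Answer: {x=-5, z=-6}

Derivation:
Apply events with t <= 13 (2 events):
  after event 1 (t=6: DEC z by 6): {z=-6}
  after event 2 (t=13: SET x = -5): {x=-5, z=-6}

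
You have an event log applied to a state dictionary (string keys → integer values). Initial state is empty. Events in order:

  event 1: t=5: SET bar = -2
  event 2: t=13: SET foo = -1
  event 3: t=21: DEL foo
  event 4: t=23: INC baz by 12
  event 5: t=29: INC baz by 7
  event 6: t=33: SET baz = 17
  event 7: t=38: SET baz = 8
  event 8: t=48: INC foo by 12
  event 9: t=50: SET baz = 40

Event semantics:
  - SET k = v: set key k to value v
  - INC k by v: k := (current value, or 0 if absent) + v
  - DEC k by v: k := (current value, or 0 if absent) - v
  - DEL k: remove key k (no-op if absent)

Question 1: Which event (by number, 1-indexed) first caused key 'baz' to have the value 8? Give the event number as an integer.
Answer: 7

Derivation:
Looking for first event where baz becomes 8:
  event 4: baz = 12
  event 5: baz = 19
  event 6: baz = 17
  event 7: baz 17 -> 8  <-- first match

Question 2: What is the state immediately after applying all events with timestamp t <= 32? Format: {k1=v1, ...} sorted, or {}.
Answer: {bar=-2, baz=19}

Derivation:
Apply events with t <= 32 (5 events):
  after event 1 (t=5: SET bar = -2): {bar=-2}
  after event 2 (t=13: SET foo = -1): {bar=-2, foo=-1}
  after event 3 (t=21: DEL foo): {bar=-2}
  after event 4 (t=23: INC baz by 12): {bar=-2, baz=12}
  after event 5 (t=29: INC baz by 7): {bar=-2, baz=19}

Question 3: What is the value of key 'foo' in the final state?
Answer: 12

Derivation:
Track key 'foo' through all 9 events:
  event 1 (t=5: SET bar = -2): foo unchanged
  event 2 (t=13: SET foo = -1): foo (absent) -> -1
  event 3 (t=21: DEL foo): foo -1 -> (absent)
  event 4 (t=23: INC baz by 12): foo unchanged
  event 5 (t=29: INC baz by 7): foo unchanged
  event 6 (t=33: SET baz = 17): foo unchanged
  event 7 (t=38: SET baz = 8): foo unchanged
  event 8 (t=48: INC foo by 12): foo (absent) -> 12
  event 9 (t=50: SET baz = 40): foo unchanged
Final: foo = 12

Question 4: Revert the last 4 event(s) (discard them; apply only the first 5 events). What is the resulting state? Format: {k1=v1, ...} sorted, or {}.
Keep first 5 events (discard last 4):
  after event 1 (t=5: SET bar = -2): {bar=-2}
  after event 2 (t=13: SET foo = -1): {bar=-2, foo=-1}
  after event 3 (t=21: DEL foo): {bar=-2}
  after event 4 (t=23: INC baz by 12): {bar=-2, baz=12}
  after event 5 (t=29: INC baz by 7): {bar=-2, baz=19}

Answer: {bar=-2, baz=19}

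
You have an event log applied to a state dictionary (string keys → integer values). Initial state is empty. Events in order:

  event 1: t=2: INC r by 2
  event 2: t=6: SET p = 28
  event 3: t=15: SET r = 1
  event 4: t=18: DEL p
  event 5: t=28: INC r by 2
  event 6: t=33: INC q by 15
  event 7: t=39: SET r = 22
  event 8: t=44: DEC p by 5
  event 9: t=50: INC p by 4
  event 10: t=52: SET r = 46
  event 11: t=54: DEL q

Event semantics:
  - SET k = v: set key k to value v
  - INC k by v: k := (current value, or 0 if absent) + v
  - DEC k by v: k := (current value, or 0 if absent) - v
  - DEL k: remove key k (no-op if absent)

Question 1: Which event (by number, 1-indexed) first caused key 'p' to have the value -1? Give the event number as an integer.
Answer: 9

Derivation:
Looking for first event where p becomes -1:
  event 2: p = 28
  event 3: p = 28
  event 4: p = (absent)
  event 8: p = -5
  event 9: p -5 -> -1  <-- first match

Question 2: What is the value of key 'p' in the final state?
Track key 'p' through all 11 events:
  event 1 (t=2: INC r by 2): p unchanged
  event 2 (t=6: SET p = 28): p (absent) -> 28
  event 3 (t=15: SET r = 1): p unchanged
  event 4 (t=18: DEL p): p 28 -> (absent)
  event 5 (t=28: INC r by 2): p unchanged
  event 6 (t=33: INC q by 15): p unchanged
  event 7 (t=39: SET r = 22): p unchanged
  event 8 (t=44: DEC p by 5): p (absent) -> -5
  event 9 (t=50: INC p by 4): p -5 -> -1
  event 10 (t=52: SET r = 46): p unchanged
  event 11 (t=54: DEL q): p unchanged
Final: p = -1

Answer: -1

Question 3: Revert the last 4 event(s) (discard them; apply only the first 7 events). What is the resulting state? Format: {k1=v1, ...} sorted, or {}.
Keep first 7 events (discard last 4):
  after event 1 (t=2: INC r by 2): {r=2}
  after event 2 (t=6: SET p = 28): {p=28, r=2}
  after event 3 (t=15: SET r = 1): {p=28, r=1}
  after event 4 (t=18: DEL p): {r=1}
  after event 5 (t=28: INC r by 2): {r=3}
  after event 6 (t=33: INC q by 15): {q=15, r=3}
  after event 7 (t=39: SET r = 22): {q=15, r=22}

Answer: {q=15, r=22}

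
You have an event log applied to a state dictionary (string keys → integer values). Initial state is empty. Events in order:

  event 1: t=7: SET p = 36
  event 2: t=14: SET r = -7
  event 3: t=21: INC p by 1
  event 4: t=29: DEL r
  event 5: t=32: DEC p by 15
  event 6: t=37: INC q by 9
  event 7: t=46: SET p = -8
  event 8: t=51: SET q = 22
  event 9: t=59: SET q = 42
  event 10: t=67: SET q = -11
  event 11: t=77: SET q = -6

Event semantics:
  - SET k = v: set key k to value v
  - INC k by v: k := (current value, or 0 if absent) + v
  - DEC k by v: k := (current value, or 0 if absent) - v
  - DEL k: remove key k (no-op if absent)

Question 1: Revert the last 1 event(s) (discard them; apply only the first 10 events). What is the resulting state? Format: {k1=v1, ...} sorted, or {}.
Answer: {p=-8, q=-11}

Derivation:
Keep first 10 events (discard last 1):
  after event 1 (t=7: SET p = 36): {p=36}
  after event 2 (t=14: SET r = -7): {p=36, r=-7}
  after event 3 (t=21: INC p by 1): {p=37, r=-7}
  after event 4 (t=29: DEL r): {p=37}
  after event 5 (t=32: DEC p by 15): {p=22}
  after event 6 (t=37: INC q by 9): {p=22, q=9}
  after event 7 (t=46: SET p = -8): {p=-8, q=9}
  after event 8 (t=51: SET q = 22): {p=-8, q=22}
  after event 9 (t=59: SET q = 42): {p=-8, q=42}
  after event 10 (t=67: SET q = -11): {p=-8, q=-11}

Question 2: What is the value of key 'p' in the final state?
Answer: -8

Derivation:
Track key 'p' through all 11 events:
  event 1 (t=7: SET p = 36): p (absent) -> 36
  event 2 (t=14: SET r = -7): p unchanged
  event 3 (t=21: INC p by 1): p 36 -> 37
  event 4 (t=29: DEL r): p unchanged
  event 5 (t=32: DEC p by 15): p 37 -> 22
  event 6 (t=37: INC q by 9): p unchanged
  event 7 (t=46: SET p = -8): p 22 -> -8
  event 8 (t=51: SET q = 22): p unchanged
  event 9 (t=59: SET q = 42): p unchanged
  event 10 (t=67: SET q = -11): p unchanged
  event 11 (t=77: SET q = -6): p unchanged
Final: p = -8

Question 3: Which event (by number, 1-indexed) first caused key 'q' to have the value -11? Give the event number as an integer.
Answer: 10

Derivation:
Looking for first event where q becomes -11:
  event 6: q = 9
  event 7: q = 9
  event 8: q = 22
  event 9: q = 42
  event 10: q 42 -> -11  <-- first match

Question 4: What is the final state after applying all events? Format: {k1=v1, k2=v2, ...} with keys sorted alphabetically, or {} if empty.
  after event 1 (t=7: SET p = 36): {p=36}
  after event 2 (t=14: SET r = -7): {p=36, r=-7}
  after event 3 (t=21: INC p by 1): {p=37, r=-7}
  after event 4 (t=29: DEL r): {p=37}
  after event 5 (t=32: DEC p by 15): {p=22}
  after event 6 (t=37: INC q by 9): {p=22, q=9}
  after event 7 (t=46: SET p = -8): {p=-8, q=9}
  after event 8 (t=51: SET q = 22): {p=-8, q=22}
  after event 9 (t=59: SET q = 42): {p=-8, q=42}
  after event 10 (t=67: SET q = -11): {p=-8, q=-11}
  after event 11 (t=77: SET q = -6): {p=-8, q=-6}

Answer: {p=-8, q=-6}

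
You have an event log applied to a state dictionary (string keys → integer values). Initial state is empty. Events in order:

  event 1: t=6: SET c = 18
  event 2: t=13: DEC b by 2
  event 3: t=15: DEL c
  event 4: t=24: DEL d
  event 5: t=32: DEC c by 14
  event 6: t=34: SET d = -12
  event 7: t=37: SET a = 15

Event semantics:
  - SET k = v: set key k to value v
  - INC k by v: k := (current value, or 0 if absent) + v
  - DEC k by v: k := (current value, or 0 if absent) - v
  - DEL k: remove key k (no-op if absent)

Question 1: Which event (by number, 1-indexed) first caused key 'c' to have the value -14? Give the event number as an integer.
Answer: 5

Derivation:
Looking for first event where c becomes -14:
  event 1: c = 18
  event 2: c = 18
  event 3: c = (absent)
  event 5: c (absent) -> -14  <-- first match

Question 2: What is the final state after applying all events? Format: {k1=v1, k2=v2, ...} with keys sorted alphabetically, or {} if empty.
  after event 1 (t=6: SET c = 18): {c=18}
  after event 2 (t=13: DEC b by 2): {b=-2, c=18}
  after event 3 (t=15: DEL c): {b=-2}
  after event 4 (t=24: DEL d): {b=-2}
  after event 5 (t=32: DEC c by 14): {b=-2, c=-14}
  after event 6 (t=34: SET d = -12): {b=-2, c=-14, d=-12}
  after event 7 (t=37: SET a = 15): {a=15, b=-2, c=-14, d=-12}

Answer: {a=15, b=-2, c=-14, d=-12}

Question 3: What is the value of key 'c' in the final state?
Answer: -14

Derivation:
Track key 'c' through all 7 events:
  event 1 (t=6: SET c = 18): c (absent) -> 18
  event 2 (t=13: DEC b by 2): c unchanged
  event 3 (t=15: DEL c): c 18 -> (absent)
  event 4 (t=24: DEL d): c unchanged
  event 5 (t=32: DEC c by 14): c (absent) -> -14
  event 6 (t=34: SET d = -12): c unchanged
  event 7 (t=37: SET a = 15): c unchanged
Final: c = -14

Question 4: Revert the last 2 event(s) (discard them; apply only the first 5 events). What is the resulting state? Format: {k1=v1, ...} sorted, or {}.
Answer: {b=-2, c=-14}

Derivation:
Keep first 5 events (discard last 2):
  after event 1 (t=6: SET c = 18): {c=18}
  after event 2 (t=13: DEC b by 2): {b=-2, c=18}
  after event 3 (t=15: DEL c): {b=-2}
  after event 4 (t=24: DEL d): {b=-2}
  after event 5 (t=32: DEC c by 14): {b=-2, c=-14}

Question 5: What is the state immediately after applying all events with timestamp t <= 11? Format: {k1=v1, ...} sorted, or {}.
Answer: {c=18}

Derivation:
Apply events with t <= 11 (1 events):
  after event 1 (t=6: SET c = 18): {c=18}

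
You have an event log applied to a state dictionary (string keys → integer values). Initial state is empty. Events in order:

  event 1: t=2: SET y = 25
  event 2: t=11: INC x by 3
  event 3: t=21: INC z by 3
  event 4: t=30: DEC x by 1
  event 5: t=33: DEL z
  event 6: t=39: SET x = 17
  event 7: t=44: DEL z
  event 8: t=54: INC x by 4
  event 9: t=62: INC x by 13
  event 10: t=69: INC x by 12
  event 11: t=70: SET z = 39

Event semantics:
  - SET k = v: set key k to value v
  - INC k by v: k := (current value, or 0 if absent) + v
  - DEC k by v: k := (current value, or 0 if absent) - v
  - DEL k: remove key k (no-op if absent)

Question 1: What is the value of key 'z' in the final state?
Answer: 39

Derivation:
Track key 'z' through all 11 events:
  event 1 (t=2: SET y = 25): z unchanged
  event 2 (t=11: INC x by 3): z unchanged
  event 3 (t=21: INC z by 3): z (absent) -> 3
  event 4 (t=30: DEC x by 1): z unchanged
  event 5 (t=33: DEL z): z 3 -> (absent)
  event 6 (t=39: SET x = 17): z unchanged
  event 7 (t=44: DEL z): z (absent) -> (absent)
  event 8 (t=54: INC x by 4): z unchanged
  event 9 (t=62: INC x by 13): z unchanged
  event 10 (t=69: INC x by 12): z unchanged
  event 11 (t=70: SET z = 39): z (absent) -> 39
Final: z = 39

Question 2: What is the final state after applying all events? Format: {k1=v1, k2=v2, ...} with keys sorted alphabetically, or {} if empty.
Answer: {x=46, y=25, z=39}

Derivation:
  after event 1 (t=2: SET y = 25): {y=25}
  after event 2 (t=11: INC x by 3): {x=3, y=25}
  after event 3 (t=21: INC z by 3): {x=3, y=25, z=3}
  after event 4 (t=30: DEC x by 1): {x=2, y=25, z=3}
  after event 5 (t=33: DEL z): {x=2, y=25}
  after event 6 (t=39: SET x = 17): {x=17, y=25}
  after event 7 (t=44: DEL z): {x=17, y=25}
  after event 8 (t=54: INC x by 4): {x=21, y=25}
  after event 9 (t=62: INC x by 13): {x=34, y=25}
  after event 10 (t=69: INC x by 12): {x=46, y=25}
  after event 11 (t=70: SET z = 39): {x=46, y=25, z=39}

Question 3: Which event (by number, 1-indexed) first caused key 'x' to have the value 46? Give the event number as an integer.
Looking for first event where x becomes 46:
  event 2: x = 3
  event 3: x = 3
  event 4: x = 2
  event 5: x = 2
  event 6: x = 17
  event 7: x = 17
  event 8: x = 21
  event 9: x = 34
  event 10: x 34 -> 46  <-- first match

Answer: 10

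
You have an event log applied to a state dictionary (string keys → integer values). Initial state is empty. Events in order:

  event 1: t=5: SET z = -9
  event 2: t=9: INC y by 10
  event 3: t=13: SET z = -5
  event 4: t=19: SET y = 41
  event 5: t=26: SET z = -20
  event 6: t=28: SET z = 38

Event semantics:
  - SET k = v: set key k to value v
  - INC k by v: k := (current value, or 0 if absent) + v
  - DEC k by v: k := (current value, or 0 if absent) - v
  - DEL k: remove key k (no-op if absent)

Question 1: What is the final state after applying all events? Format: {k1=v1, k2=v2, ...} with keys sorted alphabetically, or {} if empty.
  after event 1 (t=5: SET z = -9): {z=-9}
  after event 2 (t=9: INC y by 10): {y=10, z=-9}
  after event 3 (t=13: SET z = -5): {y=10, z=-5}
  after event 4 (t=19: SET y = 41): {y=41, z=-5}
  after event 5 (t=26: SET z = -20): {y=41, z=-20}
  after event 6 (t=28: SET z = 38): {y=41, z=38}

Answer: {y=41, z=38}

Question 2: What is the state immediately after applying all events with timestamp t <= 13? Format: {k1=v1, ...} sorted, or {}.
Answer: {y=10, z=-5}

Derivation:
Apply events with t <= 13 (3 events):
  after event 1 (t=5: SET z = -9): {z=-9}
  after event 2 (t=9: INC y by 10): {y=10, z=-9}
  after event 3 (t=13: SET z = -5): {y=10, z=-5}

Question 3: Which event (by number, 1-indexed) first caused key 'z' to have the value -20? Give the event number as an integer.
Looking for first event where z becomes -20:
  event 1: z = -9
  event 2: z = -9
  event 3: z = -5
  event 4: z = -5
  event 5: z -5 -> -20  <-- first match

Answer: 5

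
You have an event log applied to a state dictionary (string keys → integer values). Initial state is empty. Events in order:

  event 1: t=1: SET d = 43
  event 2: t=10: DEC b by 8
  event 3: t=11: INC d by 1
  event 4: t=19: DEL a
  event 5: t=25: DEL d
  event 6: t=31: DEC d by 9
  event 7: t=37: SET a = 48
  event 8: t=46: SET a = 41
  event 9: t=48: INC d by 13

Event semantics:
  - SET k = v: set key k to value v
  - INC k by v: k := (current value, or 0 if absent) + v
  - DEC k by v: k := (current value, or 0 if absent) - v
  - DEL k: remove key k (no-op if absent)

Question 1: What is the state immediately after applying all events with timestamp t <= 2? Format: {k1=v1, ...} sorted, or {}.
Answer: {d=43}

Derivation:
Apply events with t <= 2 (1 events):
  after event 1 (t=1: SET d = 43): {d=43}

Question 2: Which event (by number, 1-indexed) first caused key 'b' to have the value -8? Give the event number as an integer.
Looking for first event where b becomes -8:
  event 2: b (absent) -> -8  <-- first match

Answer: 2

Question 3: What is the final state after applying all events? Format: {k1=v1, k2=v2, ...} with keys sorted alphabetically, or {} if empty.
  after event 1 (t=1: SET d = 43): {d=43}
  after event 2 (t=10: DEC b by 8): {b=-8, d=43}
  after event 3 (t=11: INC d by 1): {b=-8, d=44}
  after event 4 (t=19: DEL a): {b=-8, d=44}
  after event 5 (t=25: DEL d): {b=-8}
  after event 6 (t=31: DEC d by 9): {b=-8, d=-9}
  after event 7 (t=37: SET a = 48): {a=48, b=-8, d=-9}
  after event 8 (t=46: SET a = 41): {a=41, b=-8, d=-9}
  after event 9 (t=48: INC d by 13): {a=41, b=-8, d=4}

Answer: {a=41, b=-8, d=4}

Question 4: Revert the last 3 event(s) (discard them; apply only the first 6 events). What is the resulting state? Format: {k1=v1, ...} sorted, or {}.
Answer: {b=-8, d=-9}

Derivation:
Keep first 6 events (discard last 3):
  after event 1 (t=1: SET d = 43): {d=43}
  after event 2 (t=10: DEC b by 8): {b=-8, d=43}
  after event 3 (t=11: INC d by 1): {b=-8, d=44}
  after event 4 (t=19: DEL a): {b=-8, d=44}
  after event 5 (t=25: DEL d): {b=-8}
  after event 6 (t=31: DEC d by 9): {b=-8, d=-9}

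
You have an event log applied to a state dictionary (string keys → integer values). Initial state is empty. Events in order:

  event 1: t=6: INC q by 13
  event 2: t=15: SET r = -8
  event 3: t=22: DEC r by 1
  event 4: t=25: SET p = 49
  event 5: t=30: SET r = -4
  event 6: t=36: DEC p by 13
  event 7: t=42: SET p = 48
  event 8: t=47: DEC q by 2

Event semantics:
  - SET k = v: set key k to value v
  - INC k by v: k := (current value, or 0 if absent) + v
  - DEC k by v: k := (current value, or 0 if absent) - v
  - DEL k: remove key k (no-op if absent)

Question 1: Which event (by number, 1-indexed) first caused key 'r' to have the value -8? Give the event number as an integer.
Looking for first event where r becomes -8:
  event 2: r (absent) -> -8  <-- first match

Answer: 2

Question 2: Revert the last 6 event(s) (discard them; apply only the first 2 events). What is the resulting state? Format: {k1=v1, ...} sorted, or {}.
Keep first 2 events (discard last 6):
  after event 1 (t=6: INC q by 13): {q=13}
  after event 2 (t=15: SET r = -8): {q=13, r=-8}

Answer: {q=13, r=-8}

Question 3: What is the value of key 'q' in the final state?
Track key 'q' through all 8 events:
  event 1 (t=6: INC q by 13): q (absent) -> 13
  event 2 (t=15: SET r = -8): q unchanged
  event 3 (t=22: DEC r by 1): q unchanged
  event 4 (t=25: SET p = 49): q unchanged
  event 5 (t=30: SET r = -4): q unchanged
  event 6 (t=36: DEC p by 13): q unchanged
  event 7 (t=42: SET p = 48): q unchanged
  event 8 (t=47: DEC q by 2): q 13 -> 11
Final: q = 11

Answer: 11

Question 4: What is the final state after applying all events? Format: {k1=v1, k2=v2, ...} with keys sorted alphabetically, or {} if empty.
Answer: {p=48, q=11, r=-4}

Derivation:
  after event 1 (t=6: INC q by 13): {q=13}
  after event 2 (t=15: SET r = -8): {q=13, r=-8}
  after event 3 (t=22: DEC r by 1): {q=13, r=-9}
  after event 4 (t=25: SET p = 49): {p=49, q=13, r=-9}
  after event 5 (t=30: SET r = -4): {p=49, q=13, r=-4}
  after event 6 (t=36: DEC p by 13): {p=36, q=13, r=-4}
  after event 7 (t=42: SET p = 48): {p=48, q=13, r=-4}
  after event 8 (t=47: DEC q by 2): {p=48, q=11, r=-4}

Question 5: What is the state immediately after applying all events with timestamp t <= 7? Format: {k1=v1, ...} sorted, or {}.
Answer: {q=13}

Derivation:
Apply events with t <= 7 (1 events):
  after event 1 (t=6: INC q by 13): {q=13}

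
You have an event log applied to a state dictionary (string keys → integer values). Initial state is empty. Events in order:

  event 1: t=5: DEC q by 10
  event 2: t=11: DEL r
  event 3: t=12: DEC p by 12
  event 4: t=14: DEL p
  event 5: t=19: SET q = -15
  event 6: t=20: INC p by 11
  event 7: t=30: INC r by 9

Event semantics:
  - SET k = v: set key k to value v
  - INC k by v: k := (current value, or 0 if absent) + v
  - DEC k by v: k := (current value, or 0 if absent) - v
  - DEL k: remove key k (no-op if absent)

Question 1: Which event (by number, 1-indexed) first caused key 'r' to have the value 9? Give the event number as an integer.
Looking for first event where r becomes 9:
  event 7: r (absent) -> 9  <-- first match

Answer: 7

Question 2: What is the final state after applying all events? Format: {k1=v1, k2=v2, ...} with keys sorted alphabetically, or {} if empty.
Answer: {p=11, q=-15, r=9}

Derivation:
  after event 1 (t=5: DEC q by 10): {q=-10}
  after event 2 (t=11: DEL r): {q=-10}
  after event 3 (t=12: DEC p by 12): {p=-12, q=-10}
  after event 4 (t=14: DEL p): {q=-10}
  after event 5 (t=19: SET q = -15): {q=-15}
  after event 6 (t=20: INC p by 11): {p=11, q=-15}
  after event 7 (t=30: INC r by 9): {p=11, q=-15, r=9}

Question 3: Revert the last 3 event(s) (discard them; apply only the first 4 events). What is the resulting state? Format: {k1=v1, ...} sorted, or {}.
Answer: {q=-10}

Derivation:
Keep first 4 events (discard last 3):
  after event 1 (t=5: DEC q by 10): {q=-10}
  after event 2 (t=11: DEL r): {q=-10}
  after event 3 (t=12: DEC p by 12): {p=-12, q=-10}
  after event 4 (t=14: DEL p): {q=-10}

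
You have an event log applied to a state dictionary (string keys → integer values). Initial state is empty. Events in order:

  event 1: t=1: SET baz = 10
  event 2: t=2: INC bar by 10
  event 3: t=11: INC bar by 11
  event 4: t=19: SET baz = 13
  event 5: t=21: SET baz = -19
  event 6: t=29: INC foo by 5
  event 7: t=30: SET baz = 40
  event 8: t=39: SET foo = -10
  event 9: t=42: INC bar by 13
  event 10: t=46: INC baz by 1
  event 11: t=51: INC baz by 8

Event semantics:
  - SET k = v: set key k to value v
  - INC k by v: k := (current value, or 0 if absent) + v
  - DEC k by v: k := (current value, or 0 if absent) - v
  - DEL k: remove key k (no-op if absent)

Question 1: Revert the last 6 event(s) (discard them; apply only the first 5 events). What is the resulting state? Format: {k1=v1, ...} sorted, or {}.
Answer: {bar=21, baz=-19}

Derivation:
Keep first 5 events (discard last 6):
  after event 1 (t=1: SET baz = 10): {baz=10}
  after event 2 (t=2: INC bar by 10): {bar=10, baz=10}
  after event 3 (t=11: INC bar by 11): {bar=21, baz=10}
  after event 4 (t=19: SET baz = 13): {bar=21, baz=13}
  after event 5 (t=21: SET baz = -19): {bar=21, baz=-19}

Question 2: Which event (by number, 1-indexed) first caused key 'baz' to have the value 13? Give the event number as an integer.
Looking for first event where baz becomes 13:
  event 1: baz = 10
  event 2: baz = 10
  event 3: baz = 10
  event 4: baz 10 -> 13  <-- first match

Answer: 4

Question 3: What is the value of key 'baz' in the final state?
Answer: 49

Derivation:
Track key 'baz' through all 11 events:
  event 1 (t=1: SET baz = 10): baz (absent) -> 10
  event 2 (t=2: INC bar by 10): baz unchanged
  event 3 (t=11: INC bar by 11): baz unchanged
  event 4 (t=19: SET baz = 13): baz 10 -> 13
  event 5 (t=21: SET baz = -19): baz 13 -> -19
  event 6 (t=29: INC foo by 5): baz unchanged
  event 7 (t=30: SET baz = 40): baz -19 -> 40
  event 8 (t=39: SET foo = -10): baz unchanged
  event 9 (t=42: INC bar by 13): baz unchanged
  event 10 (t=46: INC baz by 1): baz 40 -> 41
  event 11 (t=51: INC baz by 8): baz 41 -> 49
Final: baz = 49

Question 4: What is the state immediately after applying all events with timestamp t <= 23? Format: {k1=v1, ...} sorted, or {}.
Apply events with t <= 23 (5 events):
  after event 1 (t=1: SET baz = 10): {baz=10}
  after event 2 (t=2: INC bar by 10): {bar=10, baz=10}
  after event 3 (t=11: INC bar by 11): {bar=21, baz=10}
  after event 4 (t=19: SET baz = 13): {bar=21, baz=13}
  after event 5 (t=21: SET baz = -19): {bar=21, baz=-19}

Answer: {bar=21, baz=-19}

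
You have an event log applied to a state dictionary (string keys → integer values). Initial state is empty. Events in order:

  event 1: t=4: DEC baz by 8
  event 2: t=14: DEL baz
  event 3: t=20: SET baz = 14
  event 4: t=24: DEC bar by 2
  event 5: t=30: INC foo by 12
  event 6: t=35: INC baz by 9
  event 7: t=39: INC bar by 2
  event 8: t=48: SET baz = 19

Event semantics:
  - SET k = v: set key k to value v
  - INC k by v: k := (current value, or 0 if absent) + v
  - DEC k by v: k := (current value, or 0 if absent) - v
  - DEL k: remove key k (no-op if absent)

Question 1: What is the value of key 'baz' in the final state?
Answer: 19

Derivation:
Track key 'baz' through all 8 events:
  event 1 (t=4: DEC baz by 8): baz (absent) -> -8
  event 2 (t=14: DEL baz): baz -8 -> (absent)
  event 3 (t=20: SET baz = 14): baz (absent) -> 14
  event 4 (t=24: DEC bar by 2): baz unchanged
  event 5 (t=30: INC foo by 12): baz unchanged
  event 6 (t=35: INC baz by 9): baz 14 -> 23
  event 7 (t=39: INC bar by 2): baz unchanged
  event 8 (t=48: SET baz = 19): baz 23 -> 19
Final: baz = 19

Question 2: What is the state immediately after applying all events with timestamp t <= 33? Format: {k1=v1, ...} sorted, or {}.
Answer: {bar=-2, baz=14, foo=12}

Derivation:
Apply events with t <= 33 (5 events):
  after event 1 (t=4: DEC baz by 8): {baz=-8}
  after event 2 (t=14: DEL baz): {}
  after event 3 (t=20: SET baz = 14): {baz=14}
  after event 4 (t=24: DEC bar by 2): {bar=-2, baz=14}
  after event 5 (t=30: INC foo by 12): {bar=-2, baz=14, foo=12}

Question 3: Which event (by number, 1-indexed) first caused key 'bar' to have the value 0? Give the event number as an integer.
Looking for first event where bar becomes 0:
  event 4: bar = -2
  event 5: bar = -2
  event 6: bar = -2
  event 7: bar -2 -> 0  <-- first match

Answer: 7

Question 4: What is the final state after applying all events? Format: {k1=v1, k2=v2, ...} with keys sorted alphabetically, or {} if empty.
Answer: {bar=0, baz=19, foo=12}

Derivation:
  after event 1 (t=4: DEC baz by 8): {baz=-8}
  after event 2 (t=14: DEL baz): {}
  after event 3 (t=20: SET baz = 14): {baz=14}
  after event 4 (t=24: DEC bar by 2): {bar=-2, baz=14}
  after event 5 (t=30: INC foo by 12): {bar=-2, baz=14, foo=12}
  after event 6 (t=35: INC baz by 9): {bar=-2, baz=23, foo=12}
  after event 7 (t=39: INC bar by 2): {bar=0, baz=23, foo=12}
  after event 8 (t=48: SET baz = 19): {bar=0, baz=19, foo=12}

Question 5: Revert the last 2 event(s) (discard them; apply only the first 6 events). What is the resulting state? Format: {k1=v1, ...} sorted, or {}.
Keep first 6 events (discard last 2):
  after event 1 (t=4: DEC baz by 8): {baz=-8}
  after event 2 (t=14: DEL baz): {}
  after event 3 (t=20: SET baz = 14): {baz=14}
  after event 4 (t=24: DEC bar by 2): {bar=-2, baz=14}
  after event 5 (t=30: INC foo by 12): {bar=-2, baz=14, foo=12}
  after event 6 (t=35: INC baz by 9): {bar=-2, baz=23, foo=12}

Answer: {bar=-2, baz=23, foo=12}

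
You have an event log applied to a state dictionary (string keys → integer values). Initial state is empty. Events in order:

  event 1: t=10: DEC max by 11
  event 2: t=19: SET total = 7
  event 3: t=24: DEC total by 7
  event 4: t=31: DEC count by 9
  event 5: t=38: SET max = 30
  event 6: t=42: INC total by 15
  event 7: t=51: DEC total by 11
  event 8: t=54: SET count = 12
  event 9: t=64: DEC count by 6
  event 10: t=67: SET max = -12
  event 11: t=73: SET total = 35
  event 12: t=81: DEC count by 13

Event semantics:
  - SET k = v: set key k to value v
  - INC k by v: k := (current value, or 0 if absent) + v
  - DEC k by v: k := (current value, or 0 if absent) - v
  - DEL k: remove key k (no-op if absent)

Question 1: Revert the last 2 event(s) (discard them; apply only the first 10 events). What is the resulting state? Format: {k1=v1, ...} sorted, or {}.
Keep first 10 events (discard last 2):
  after event 1 (t=10: DEC max by 11): {max=-11}
  after event 2 (t=19: SET total = 7): {max=-11, total=7}
  after event 3 (t=24: DEC total by 7): {max=-11, total=0}
  after event 4 (t=31: DEC count by 9): {count=-9, max=-11, total=0}
  after event 5 (t=38: SET max = 30): {count=-9, max=30, total=0}
  after event 6 (t=42: INC total by 15): {count=-9, max=30, total=15}
  after event 7 (t=51: DEC total by 11): {count=-9, max=30, total=4}
  after event 8 (t=54: SET count = 12): {count=12, max=30, total=4}
  after event 9 (t=64: DEC count by 6): {count=6, max=30, total=4}
  after event 10 (t=67: SET max = -12): {count=6, max=-12, total=4}

Answer: {count=6, max=-12, total=4}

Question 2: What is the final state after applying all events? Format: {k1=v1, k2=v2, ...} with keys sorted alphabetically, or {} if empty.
  after event 1 (t=10: DEC max by 11): {max=-11}
  after event 2 (t=19: SET total = 7): {max=-11, total=7}
  after event 3 (t=24: DEC total by 7): {max=-11, total=0}
  after event 4 (t=31: DEC count by 9): {count=-9, max=-11, total=0}
  after event 5 (t=38: SET max = 30): {count=-9, max=30, total=0}
  after event 6 (t=42: INC total by 15): {count=-9, max=30, total=15}
  after event 7 (t=51: DEC total by 11): {count=-9, max=30, total=4}
  after event 8 (t=54: SET count = 12): {count=12, max=30, total=4}
  after event 9 (t=64: DEC count by 6): {count=6, max=30, total=4}
  after event 10 (t=67: SET max = -12): {count=6, max=-12, total=4}
  after event 11 (t=73: SET total = 35): {count=6, max=-12, total=35}
  after event 12 (t=81: DEC count by 13): {count=-7, max=-12, total=35}

Answer: {count=-7, max=-12, total=35}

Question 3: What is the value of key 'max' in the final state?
Answer: -12

Derivation:
Track key 'max' through all 12 events:
  event 1 (t=10: DEC max by 11): max (absent) -> -11
  event 2 (t=19: SET total = 7): max unchanged
  event 3 (t=24: DEC total by 7): max unchanged
  event 4 (t=31: DEC count by 9): max unchanged
  event 5 (t=38: SET max = 30): max -11 -> 30
  event 6 (t=42: INC total by 15): max unchanged
  event 7 (t=51: DEC total by 11): max unchanged
  event 8 (t=54: SET count = 12): max unchanged
  event 9 (t=64: DEC count by 6): max unchanged
  event 10 (t=67: SET max = -12): max 30 -> -12
  event 11 (t=73: SET total = 35): max unchanged
  event 12 (t=81: DEC count by 13): max unchanged
Final: max = -12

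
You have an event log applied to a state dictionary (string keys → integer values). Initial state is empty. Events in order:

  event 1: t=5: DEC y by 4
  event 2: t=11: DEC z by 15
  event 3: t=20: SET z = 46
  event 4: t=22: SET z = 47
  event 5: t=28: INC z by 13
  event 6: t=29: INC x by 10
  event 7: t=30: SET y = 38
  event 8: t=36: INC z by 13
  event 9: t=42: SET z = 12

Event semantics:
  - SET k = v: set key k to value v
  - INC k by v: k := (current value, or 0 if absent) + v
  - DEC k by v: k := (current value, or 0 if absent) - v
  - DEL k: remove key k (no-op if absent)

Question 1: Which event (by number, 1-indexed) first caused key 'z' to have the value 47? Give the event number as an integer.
Answer: 4

Derivation:
Looking for first event where z becomes 47:
  event 2: z = -15
  event 3: z = 46
  event 4: z 46 -> 47  <-- first match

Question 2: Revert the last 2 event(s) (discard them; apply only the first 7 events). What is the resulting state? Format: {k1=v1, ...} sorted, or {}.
Keep first 7 events (discard last 2):
  after event 1 (t=5: DEC y by 4): {y=-4}
  after event 2 (t=11: DEC z by 15): {y=-4, z=-15}
  after event 3 (t=20: SET z = 46): {y=-4, z=46}
  after event 4 (t=22: SET z = 47): {y=-4, z=47}
  after event 5 (t=28: INC z by 13): {y=-4, z=60}
  after event 6 (t=29: INC x by 10): {x=10, y=-4, z=60}
  after event 7 (t=30: SET y = 38): {x=10, y=38, z=60}

Answer: {x=10, y=38, z=60}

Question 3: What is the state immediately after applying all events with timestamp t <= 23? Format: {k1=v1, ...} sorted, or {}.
Answer: {y=-4, z=47}

Derivation:
Apply events with t <= 23 (4 events):
  after event 1 (t=5: DEC y by 4): {y=-4}
  after event 2 (t=11: DEC z by 15): {y=-4, z=-15}
  after event 3 (t=20: SET z = 46): {y=-4, z=46}
  after event 4 (t=22: SET z = 47): {y=-4, z=47}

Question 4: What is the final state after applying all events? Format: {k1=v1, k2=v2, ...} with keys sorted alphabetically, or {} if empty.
Answer: {x=10, y=38, z=12}

Derivation:
  after event 1 (t=5: DEC y by 4): {y=-4}
  after event 2 (t=11: DEC z by 15): {y=-4, z=-15}
  after event 3 (t=20: SET z = 46): {y=-4, z=46}
  after event 4 (t=22: SET z = 47): {y=-4, z=47}
  after event 5 (t=28: INC z by 13): {y=-4, z=60}
  after event 6 (t=29: INC x by 10): {x=10, y=-4, z=60}
  after event 7 (t=30: SET y = 38): {x=10, y=38, z=60}
  after event 8 (t=36: INC z by 13): {x=10, y=38, z=73}
  after event 9 (t=42: SET z = 12): {x=10, y=38, z=12}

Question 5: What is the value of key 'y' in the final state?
Answer: 38

Derivation:
Track key 'y' through all 9 events:
  event 1 (t=5: DEC y by 4): y (absent) -> -4
  event 2 (t=11: DEC z by 15): y unchanged
  event 3 (t=20: SET z = 46): y unchanged
  event 4 (t=22: SET z = 47): y unchanged
  event 5 (t=28: INC z by 13): y unchanged
  event 6 (t=29: INC x by 10): y unchanged
  event 7 (t=30: SET y = 38): y -4 -> 38
  event 8 (t=36: INC z by 13): y unchanged
  event 9 (t=42: SET z = 12): y unchanged
Final: y = 38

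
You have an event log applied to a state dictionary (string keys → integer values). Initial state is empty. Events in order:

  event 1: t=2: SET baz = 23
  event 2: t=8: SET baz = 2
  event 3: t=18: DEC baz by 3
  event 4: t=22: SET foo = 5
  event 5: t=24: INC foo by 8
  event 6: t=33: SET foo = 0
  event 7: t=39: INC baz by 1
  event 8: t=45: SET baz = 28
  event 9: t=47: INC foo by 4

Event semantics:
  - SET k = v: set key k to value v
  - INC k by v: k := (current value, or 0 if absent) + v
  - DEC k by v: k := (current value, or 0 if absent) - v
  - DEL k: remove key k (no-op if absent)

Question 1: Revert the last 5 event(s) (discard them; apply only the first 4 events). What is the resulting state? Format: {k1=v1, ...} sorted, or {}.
Keep first 4 events (discard last 5):
  after event 1 (t=2: SET baz = 23): {baz=23}
  after event 2 (t=8: SET baz = 2): {baz=2}
  after event 3 (t=18: DEC baz by 3): {baz=-1}
  after event 4 (t=22: SET foo = 5): {baz=-1, foo=5}

Answer: {baz=-1, foo=5}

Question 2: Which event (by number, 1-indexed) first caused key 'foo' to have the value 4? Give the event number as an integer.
Looking for first event where foo becomes 4:
  event 4: foo = 5
  event 5: foo = 13
  event 6: foo = 0
  event 7: foo = 0
  event 8: foo = 0
  event 9: foo 0 -> 4  <-- first match

Answer: 9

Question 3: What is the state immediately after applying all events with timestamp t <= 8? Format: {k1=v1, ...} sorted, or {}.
Answer: {baz=2}

Derivation:
Apply events with t <= 8 (2 events):
  after event 1 (t=2: SET baz = 23): {baz=23}
  after event 2 (t=8: SET baz = 2): {baz=2}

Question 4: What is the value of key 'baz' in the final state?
Track key 'baz' through all 9 events:
  event 1 (t=2: SET baz = 23): baz (absent) -> 23
  event 2 (t=8: SET baz = 2): baz 23 -> 2
  event 3 (t=18: DEC baz by 3): baz 2 -> -1
  event 4 (t=22: SET foo = 5): baz unchanged
  event 5 (t=24: INC foo by 8): baz unchanged
  event 6 (t=33: SET foo = 0): baz unchanged
  event 7 (t=39: INC baz by 1): baz -1 -> 0
  event 8 (t=45: SET baz = 28): baz 0 -> 28
  event 9 (t=47: INC foo by 4): baz unchanged
Final: baz = 28

Answer: 28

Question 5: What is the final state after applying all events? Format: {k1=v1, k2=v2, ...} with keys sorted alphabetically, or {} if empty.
Answer: {baz=28, foo=4}

Derivation:
  after event 1 (t=2: SET baz = 23): {baz=23}
  after event 2 (t=8: SET baz = 2): {baz=2}
  after event 3 (t=18: DEC baz by 3): {baz=-1}
  after event 4 (t=22: SET foo = 5): {baz=-1, foo=5}
  after event 5 (t=24: INC foo by 8): {baz=-1, foo=13}
  after event 6 (t=33: SET foo = 0): {baz=-1, foo=0}
  after event 7 (t=39: INC baz by 1): {baz=0, foo=0}
  after event 8 (t=45: SET baz = 28): {baz=28, foo=0}
  after event 9 (t=47: INC foo by 4): {baz=28, foo=4}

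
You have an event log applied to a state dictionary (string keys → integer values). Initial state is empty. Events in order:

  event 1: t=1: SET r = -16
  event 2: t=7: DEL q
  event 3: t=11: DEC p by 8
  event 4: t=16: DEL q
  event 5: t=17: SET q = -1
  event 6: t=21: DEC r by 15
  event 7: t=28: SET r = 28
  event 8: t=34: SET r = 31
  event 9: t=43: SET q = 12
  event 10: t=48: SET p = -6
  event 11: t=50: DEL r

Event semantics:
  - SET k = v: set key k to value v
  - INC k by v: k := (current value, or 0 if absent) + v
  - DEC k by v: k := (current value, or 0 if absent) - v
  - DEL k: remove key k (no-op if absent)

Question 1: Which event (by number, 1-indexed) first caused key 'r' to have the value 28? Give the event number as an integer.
Answer: 7

Derivation:
Looking for first event where r becomes 28:
  event 1: r = -16
  event 2: r = -16
  event 3: r = -16
  event 4: r = -16
  event 5: r = -16
  event 6: r = -31
  event 7: r -31 -> 28  <-- first match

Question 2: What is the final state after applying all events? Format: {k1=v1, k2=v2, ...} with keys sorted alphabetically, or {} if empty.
  after event 1 (t=1: SET r = -16): {r=-16}
  after event 2 (t=7: DEL q): {r=-16}
  after event 3 (t=11: DEC p by 8): {p=-8, r=-16}
  after event 4 (t=16: DEL q): {p=-8, r=-16}
  after event 5 (t=17: SET q = -1): {p=-8, q=-1, r=-16}
  after event 6 (t=21: DEC r by 15): {p=-8, q=-1, r=-31}
  after event 7 (t=28: SET r = 28): {p=-8, q=-1, r=28}
  after event 8 (t=34: SET r = 31): {p=-8, q=-1, r=31}
  after event 9 (t=43: SET q = 12): {p=-8, q=12, r=31}
  after event 10 (t=48: SET p = -6): {p=-6, q=12, r=31}
  after event 11 (t=50: DEL r): {p=-6, q=12}

Answer: {p=-6, q=12}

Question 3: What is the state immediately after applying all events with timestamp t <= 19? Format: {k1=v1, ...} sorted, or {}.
Answer: {p=-8, q=-1, r=-16}

Derivation:
Apply events with t <= 19 (5 events):
  after event 1 (t=1: SET r = -16): {r=-16}
  after event 2 (t=7: DEL q): {r=-16}
  after event 3 (t=11: DEC p by 8): {p=-8, r=-16}
  after event 4 (t=16: DEL q): {p=-8, r=-16}
  after event 5 (t=17: SET q = -1): {p=-8, q=-1, r=-16}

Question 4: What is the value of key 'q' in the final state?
Answer: 12

Derivation:
Track key 'q' through all 11 events:
  event 1 (t=1: SET r = -16): q unchanged
  event 2 (t=7: DEL q): q (absent) -> (absent)
  event 3 (t=11: DEC p by 8): q unchanged
  event 4 (t=16: DEL q): q (absent) -> (absent)
  event 5 (t=17: SET q = -1): q (absent) -> -1
  event 6 (t=21: DEC r by 15): q unchanged
  event 7 (t=28: SET r = 28): q unchanged
  event 8 (t=34: SET r = 31): q unchanged
  event 9 (t=43: SET q = 12): q -1 -> 12
  event 10 (t=48: SET p = -6): q unchanged
  event 11 (t=50: DEL r): q unchanged
Final: q = 12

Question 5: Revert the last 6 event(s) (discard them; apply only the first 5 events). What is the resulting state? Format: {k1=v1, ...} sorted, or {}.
Answer: {p=-8, q=-1, r=-16}

Derivation:
Keep first 5 events (discard last 6):
  after event 1 (t=1: SET r = -16): {r=-16}
  after event 2 (t=7: DEL q): {r=-16}
  after event 3 (t=11: DEC p by 8): {p=-8, r=-16}
  after event 4 (t=16: DEL q): {p=-8, r=-16}
  after event 5 (t=17: SET q = -1): {p=-8, q=-1, r=-16}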